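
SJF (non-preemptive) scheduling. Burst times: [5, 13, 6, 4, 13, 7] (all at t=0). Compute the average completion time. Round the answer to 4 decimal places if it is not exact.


SJF order (ascending): [4, 5, 6, 7, 13, 13]
Completion times:
  Job 1: burst=4, C=4
  Job 2: burst=5, C=9
  Job 3: burst=6, C=15
  Job 4: burst=7, C=22
  Job 5: burst=13, C=35
  Job 6: burst=13, C=48
Average completion = 133/6 = 22.1667

22.1667


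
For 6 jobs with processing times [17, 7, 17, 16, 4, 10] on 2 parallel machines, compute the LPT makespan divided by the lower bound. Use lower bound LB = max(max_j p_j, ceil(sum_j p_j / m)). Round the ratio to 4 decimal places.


LPT order: [17, 17, 16, 10, 7, 4]
Machine loads after assignment: [37, 34]
LPT makespan = 37
Lower bound = max(max_job, ceil(total/2)) = max(17, 36) = 36
Ratio = 37 / 36 = 1.0278

1.0278


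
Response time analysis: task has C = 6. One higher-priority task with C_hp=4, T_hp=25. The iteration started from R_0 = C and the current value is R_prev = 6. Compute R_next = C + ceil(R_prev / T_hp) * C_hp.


R_next = C + ceil(R_prev / T_hp) * C_hp
ceil(6 / 25) = ceil(0.24) = 1
Interference = 1 * 4 = 4
R_next = 6 + 4 = 10

10


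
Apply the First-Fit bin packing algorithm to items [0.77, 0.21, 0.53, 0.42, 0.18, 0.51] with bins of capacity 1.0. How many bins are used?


Place items sequentially using First-Fit:
  Item 0.77 -> new Bin 1
  Item 0.21 -> Bin 1 (now 0.98)
  Item 0.53 -> new Bin 2
  Item 0.42 -> Bin 2 (now 0.95)
  Item 0.18 -> new Bin 3
  Item 0.51 -> Bin 3 (now 0.69)
Total bins used = 3

3


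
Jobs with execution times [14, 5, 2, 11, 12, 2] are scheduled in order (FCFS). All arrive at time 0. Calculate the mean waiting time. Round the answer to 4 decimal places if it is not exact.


FCFS order (as given): [14, 5, 2, 11, 12, 2]
Waiting times:
  Job 1: wait = 0
  Job 2: wait = 14
  Job 3: wait = 19
  Job 4: wait = 21
  Job 5: wait = 32
  Job 6: wait = 44
Sum of waiting times = 130
Average waiting time = 130/6 = 21.6667

21.6667


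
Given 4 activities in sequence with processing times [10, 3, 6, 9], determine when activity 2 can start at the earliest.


Activity 2 starts after activities 1 through 1 complete.
Predecessor durations: [10]
ES = 10 = 10

10


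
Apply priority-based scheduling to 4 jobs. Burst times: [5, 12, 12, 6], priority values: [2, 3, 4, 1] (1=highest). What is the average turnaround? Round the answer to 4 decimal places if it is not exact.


Sort by priority (ascending = highest first):
Order: [(1, 6), (2, 5), (3, 12), (4, 12)]
Completion times:
  Priority 1, burst=6, C=6
  Priority 2, burst=5, C=11
  Priority 3, burst=12, C=23
  Priority 4, burst=12, C=35
Average turnaround = 75/4 = 18.75

18.75


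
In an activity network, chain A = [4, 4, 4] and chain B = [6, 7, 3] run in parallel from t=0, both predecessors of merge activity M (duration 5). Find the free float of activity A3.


ES(A3) = sum of predecessors on chain A = 8
EF(A3) = ES + duration = 8 + 4 = 12
Successor of A3 is M. ES(M) = max(sum(A), sum(B)) = max(12, 16) = 16
Free float = ES(successor) - EF(current) = 16 - 12 = 4

4


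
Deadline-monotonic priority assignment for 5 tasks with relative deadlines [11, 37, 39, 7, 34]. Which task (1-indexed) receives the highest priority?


Sort tasks by relative deadline (ascending):
  Task 4: deadline = 7
  Task 1: deadline = 11
  Task 5: deadline = 34
  Task 2: deadline = 37
  Task 3: deadline = 39
Priority order (highest first): [4, 1, 5, 2, 3]
Highest priority task = 4

4


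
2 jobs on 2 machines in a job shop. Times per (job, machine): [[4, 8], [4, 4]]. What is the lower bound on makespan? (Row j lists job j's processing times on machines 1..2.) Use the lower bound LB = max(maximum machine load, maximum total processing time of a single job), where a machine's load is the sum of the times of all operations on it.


Machine loads:
  Machine 1: 4 + 4 = 8
  Machine 2: 8 + 4 = 12
Max machine load = 12
Job totals:
  Job 1: 12
  Job 2: 8
Max job total = 12
Lower bound = max(12, 12) = 12

12


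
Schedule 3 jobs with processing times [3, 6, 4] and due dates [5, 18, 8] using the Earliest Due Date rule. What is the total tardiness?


Sort by due date (EDD order): [(3, 5), (4, 8), (6, 18)]
Compute completion times and tardiness:
  Job 1: p=3, d=5, C=3, tardiness=max(0,3-5)=0
  Job 2: p=4, d=8, C=7, tardiness=max(0,7-8)=0
  Job 3: p=6, d=18, C=13, tardiness=max(0,13-18)=0
Total tardiness = 0

0


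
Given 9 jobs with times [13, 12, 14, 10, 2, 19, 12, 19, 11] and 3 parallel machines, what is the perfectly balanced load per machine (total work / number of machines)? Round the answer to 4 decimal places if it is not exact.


Total processing time = 13 + 12 + 14 + 10 + 2 + 19 + 12 + 19 + 11 = 112
Number of machines = 3
Ideal balanced load = 112 / 3 = 37.3333

37.3333


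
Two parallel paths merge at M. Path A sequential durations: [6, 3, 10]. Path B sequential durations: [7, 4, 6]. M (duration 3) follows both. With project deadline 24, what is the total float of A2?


Forward pass: ES(A2) = sum of predecessors on chain A = 6
EF = ES + duration = 6 + 3 = 9
Backward pass: LF(M) = deadline = 24; LS(M) = 24 - 3 = 21
LF(A2) = LS(M) - sum(successors on chain A) = 21 - 10 = 11
LS = LF - duration = 11 - 3 = 8
Total float = LS - ES = 8 - 6 = 2

2


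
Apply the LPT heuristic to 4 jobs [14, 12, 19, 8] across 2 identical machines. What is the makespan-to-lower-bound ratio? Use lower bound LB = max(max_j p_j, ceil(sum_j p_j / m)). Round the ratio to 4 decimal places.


LPT order: [19, 14, 12, 8]
Machine loads after assignment: [27, 26]
LPT makespan = 27
Lower bound = max(max_job, ceil(total/2)) = max(19, 27) = 27
Ratio = 27 / 27 = 1.0

1.0


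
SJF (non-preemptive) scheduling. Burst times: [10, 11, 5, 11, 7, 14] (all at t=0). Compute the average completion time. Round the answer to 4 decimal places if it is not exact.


SJF order (ascending): [5, 7, 10, 11, 11, 14]
Completion times:
  Job 1: burst=5, C=5
  Job 2: burst=7, C=12
  Job 3: burst=10, C=22
  Job 4: burst=11, C=33
  Job 5: burst=11, C=44
  Job 6: burst=14, C=58
Average completion = 174/6 = 29.0

29.0


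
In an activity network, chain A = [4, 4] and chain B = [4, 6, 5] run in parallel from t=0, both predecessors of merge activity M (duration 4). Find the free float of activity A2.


ES(A2) = sum of predecessors on chain A = 4
EF(A2) = ES + duration = 4 + 4 = 8
Successor of A2 is M. ES(M) = max(sum(A), sum(B)) = max(8, 15) = 15
Free float = ES(successor) - EF(current) = 15 - 8 = 7

7


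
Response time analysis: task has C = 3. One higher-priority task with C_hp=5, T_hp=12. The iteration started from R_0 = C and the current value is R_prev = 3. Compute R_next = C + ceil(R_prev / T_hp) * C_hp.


R_next = C + ceil(R_prev / T_hp) * C_hp
ceil(3 / 12) = ceil(0.25) = 1
Interference = 1 * 5 = 5
R_next = 3 + 5 = 8

8


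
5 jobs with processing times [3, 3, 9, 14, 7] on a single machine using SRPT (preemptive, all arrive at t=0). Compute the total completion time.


Since all jobs arrive at t=0, SRPT equals SPT ordering.
SPT order: [3, 3, 7, 9, 14]
Completion times:
  Job 1: p=3, C=3
  Job 2: p=3, C=6
  Job 3: p=7, C=13
  Job 4: p=9, C=22
  Job 5: p=14, C=36
Total completion time = 3 + 6 + 13 + 22 + 36 = 80

80


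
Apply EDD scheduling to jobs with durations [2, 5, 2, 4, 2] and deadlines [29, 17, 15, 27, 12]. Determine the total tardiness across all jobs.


Sort by due date (EDD order): [(2, 12), (2, 15), (5, 17), (4, 27), (2, 29)]
Compute completion times and tardiness:
  Job 1: p=2, d=12, C=2, tardiness=max(0,2-12)=0
  Job 2: p=2, d=15, C=4, tardiness=max(0,4-15)=0
  Job 3: p=5, d=17, C=9, tardiness=max(0,9-17)=0
  Job 4: p=4, d=27, C=13, tardiness=max(0,13-27)=0
  Job 5: p=2, d=29, C=15, tardiness=max(0,15-29)=0
Total tardiness = 0

0


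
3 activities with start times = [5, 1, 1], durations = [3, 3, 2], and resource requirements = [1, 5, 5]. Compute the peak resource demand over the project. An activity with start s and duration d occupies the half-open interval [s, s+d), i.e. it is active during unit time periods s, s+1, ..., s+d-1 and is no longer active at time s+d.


Each activity i is active on [start_i, start_i + duration_i).
Compute total resource usage per time slot:
  t=0: active resources = [], total = 0
  t=1: active resources = [5, 5], total = 10
  t=2: active resources = [5, 5], total = 10
  t=3: active resources = [5], total = 5
  t=4: active resources = [], total = 0
  t=5: active resources = [1], total = 1
  t=6: active resources = [1], total = 1
  t=7: active resources = [1], total = 1
Peak resource demand = 10

10


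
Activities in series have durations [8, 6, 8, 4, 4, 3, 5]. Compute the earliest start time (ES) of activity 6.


Activity 6 starts after activities 1 through 5 complete.
Predecessor durations: [8, 6, 8, 4, 4]
ES = 8 + 6 + 8 + 4 + 4 = 30

30


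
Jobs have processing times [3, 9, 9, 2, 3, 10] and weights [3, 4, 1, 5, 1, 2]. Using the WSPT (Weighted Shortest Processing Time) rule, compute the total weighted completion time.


Compute p/w ratios and sort ascending (WSPT): [(2, 5), (3, 3), (9, 4), (3, 1), (10, 2), (9, 1)]
Compute weighted completion times:
  Job (p=2,w=5): C=2, w*C=5*2=10
  Job (p=3,w=3): C=5, w*C=3*5=15
  Job (p=9,w=4): C=14, w*C=4*14=56
  Job (p=3,w=1): C=17, w*C=1*17=17
  Job (p=10,w=2): C=27, w*C=2*27=54
  Job (p=9,w=1): C=36, w*C=1*36=36
Total weighted completion time = 188

188


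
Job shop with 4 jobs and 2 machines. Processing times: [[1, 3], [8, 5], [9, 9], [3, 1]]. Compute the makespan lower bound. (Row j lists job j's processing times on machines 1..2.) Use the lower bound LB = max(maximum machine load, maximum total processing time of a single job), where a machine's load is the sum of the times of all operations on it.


Machine loads:
  Machine 1: 1 + 8 + 9 + 3 = 21
  Machine 2: 3 + 5 + 9 + 1 = 18
Max machine load = 21
Job totals:
  Job 1: 4
  Job 2: 13
  Job 3: 18
  Job 4: 4
Max job total = 18
Lower bound = max(21, 18) = 21

21


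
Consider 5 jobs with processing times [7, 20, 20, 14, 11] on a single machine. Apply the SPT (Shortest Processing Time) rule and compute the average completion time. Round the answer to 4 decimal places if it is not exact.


Sort jobs by processing time (SPT order): [7, 11, 14, 20, 20]
Compute completion times sequentially:
  Job 1: processing = 7, completes at 7
  Job 2: processing = 11, completes at 18
  Job 3: processing = 14, completes at 32
  Job 4: processing = 20, completes at 52
  Job 5: processing = 20, completes at 72
Sum of completion times = 181
Average completion time = 181/5 = 36.2

36.2


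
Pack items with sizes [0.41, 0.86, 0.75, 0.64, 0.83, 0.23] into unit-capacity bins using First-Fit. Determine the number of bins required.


Place items sequentially using First-Fit:
  Item 0.41 -> new Bin 1
  Item 0.86 -> new Bin 2
  Item 0.75 -> new Bin 3
  Item 0.64 -> new Bin 4
  Item 0.83 -> new Bin 5
  Item 0.23 -> Bin 1 (now 0.64)
Total bins used = 5

5


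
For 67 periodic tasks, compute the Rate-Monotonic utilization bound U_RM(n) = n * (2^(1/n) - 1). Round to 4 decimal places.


Compute 2^(1/67) = 1.0103991798
Subtract 1: 1.0103991798 - 1 = 0.0103991798
Multiply by n: 67 * 0.0103991798 = 0.6967450466
Round to 4 dp: 0.6967

0.6967


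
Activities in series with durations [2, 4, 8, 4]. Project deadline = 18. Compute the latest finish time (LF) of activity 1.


LF(activity 1) = deadline - sum of successor durations
Successors: activities 2 through 4 with durations [4, 8, 4]
Sum of successor durations = 16
LF = 18 - 16 = 2

2


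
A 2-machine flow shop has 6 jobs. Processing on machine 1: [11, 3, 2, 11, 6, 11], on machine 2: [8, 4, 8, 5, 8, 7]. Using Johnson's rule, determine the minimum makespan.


Apply Johnson's rule:
  Group 1 (a <= b): [(3, 2, 8), (2, 3, 4), (5, 6, 8)]
  Group 2 (a > b): [(1, 11, 8), (6, 11, 7), (4, 11, 5)]
Optimal job order: [3, 2, 5, 1, 6, 4]
Schedule:
  Job 3: M1 done at 2, M2 done at 10
  Job 2: M1 done at 5, M2 done at 14
  Job 5: M1 done at 11, M2 done at 22
  Job 1: M1 done at 22, M2 done at 30
  Job 6: M1 done at 33, M2 done at 40
  Job 4: M1 done at 44, M2 done at 49
Makespan = 49

49


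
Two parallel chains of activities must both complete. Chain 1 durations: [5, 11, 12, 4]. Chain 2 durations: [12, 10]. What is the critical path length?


Path A total = 5 + 11 + 12 + 4 = 32
Path B total = 12 + 10 = 22
Critical path = longest path = max(32, 22) = 32

32


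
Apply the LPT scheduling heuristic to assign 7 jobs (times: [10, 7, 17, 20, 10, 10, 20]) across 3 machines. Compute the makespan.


Sort jobs in decreasing order (LPT): [20, 20, 17, 10, 10, 10, 7]
Assign each job to the least loaded machine:
  Machine 1: jobs [20, 10], load = 30
  Machine 2: jobs [20, 10], load = 30
  Machine 3: jobs [17, 10, 7], load = 34
Makespan = max load = 34

34


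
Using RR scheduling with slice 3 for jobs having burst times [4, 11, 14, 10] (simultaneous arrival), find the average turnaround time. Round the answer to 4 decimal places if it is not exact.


Time quantum = 3
Execution trace:
  J1 runs 3 units, time = 3
  J2 runs 3 units, time = 6
  J3 runs 3 units, time = 9
  J4 runs 3 units, time = 12
  J1 runs 1 units, time = 13
  J2 runs 3 units, time = 16
  J3 runs 3 units, time = 19
  J4 runs 3 units, time = 22
  J2 runs 3 units, time = 25
  J3 runs 3 units, time = 28
  J4 runs 3 units, time = 31
  J2 runs 2 units, time = 33
  J3 runs 3 units, time = 36
  J4 runs 1 units, time = 37
  J3 runs 2 units, time = 39
Finish times: [13, 33, 39, 37]
Average turnaround = 122/4 = 30.5

30.5


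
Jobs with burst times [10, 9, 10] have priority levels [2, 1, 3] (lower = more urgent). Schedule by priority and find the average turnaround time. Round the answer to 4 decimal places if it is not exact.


Sort by priority (ascending = highest first):
Order: [(1, 9), (2, 10), (3, 10)]
Completion times:
  Priority 1, burst=9, C=9
  Priority 2, burst=10, C=19
  Priority 3, burst=10, C=29
Average turnaround = 57/3 = 19.0

19.0


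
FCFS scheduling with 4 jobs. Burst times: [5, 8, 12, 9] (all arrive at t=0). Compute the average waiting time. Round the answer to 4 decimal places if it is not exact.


FCFS order (as given): [5, 8, 12, 9]
Waiting times:
  Job 1: wait = 0
  Job 2: wait = 5
  Job 3: wait = 13
  Job 4: wait = 25
Sum of waiting times = 43
Average waiting time = 43/4 = 10.75

10.75


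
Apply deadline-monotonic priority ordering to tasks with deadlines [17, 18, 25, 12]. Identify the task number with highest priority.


Sort tasks by relative deadline (ascending):
  Task 4: deadline = 12
  Task 1: deadline = 17
  Task 2: deadline = 18
  Task 3: deadline = 25
Priority order (highest first): [4, 1, 2, 3]
Highest priority task = 4

4


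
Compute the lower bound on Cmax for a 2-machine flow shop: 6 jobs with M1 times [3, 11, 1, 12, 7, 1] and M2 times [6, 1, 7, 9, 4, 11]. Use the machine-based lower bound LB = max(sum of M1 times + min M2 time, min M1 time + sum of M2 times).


LB1 = sum(M1 times) + min(M2 times) = 35 + 1 = 36
LB2 = min(M1 times) + sum(M2 times) = 1 + 38 = 39
Lower bound = max(LB1, LB2) = max(36, 39) = 39

39


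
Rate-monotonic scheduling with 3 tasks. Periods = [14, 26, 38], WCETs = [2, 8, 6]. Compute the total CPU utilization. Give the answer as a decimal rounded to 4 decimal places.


Compute individual utilizations (exact fractions):
  Task 1: C/T = 2/14 = 1/7 (approx. 0.1429)
  Task 2: C/T = 8/26 = 4/13 (approx. 0.3077)
  Task 3: C/T = 6/38 = 3/19 (approx. 0.1579)
Total utilization U = 1/7 + 4/13 + 3/19 = 1052/1729
Rounded to 4 decimal places: U = 0.6084
RM (Liu & Layland) bound for 3 tasks = 0.779763; compare with U = 1052/1729 (approx. 0.608444)
U <= bound, so schedulable by RM sufficient condition.

0.6084


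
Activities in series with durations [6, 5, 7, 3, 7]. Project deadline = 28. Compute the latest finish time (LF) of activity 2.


LF(activity 2) = deadline - sum of successor durations
Successors: activities 3 through 5 with durations [7, 3, 7]
Sum of successor durations = 17
LF = 28 - 17 = 11

11


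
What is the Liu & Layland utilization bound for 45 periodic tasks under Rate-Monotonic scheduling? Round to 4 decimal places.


Compute 2^(1/45) = 1.0155225125
Subtract 1: 1.0155225125 - 1 = 0.0155225125
Multiply by n: 45 * 0.0155225125 = 0.6985130625
Round to 4 dp: 0.6985

0.6985


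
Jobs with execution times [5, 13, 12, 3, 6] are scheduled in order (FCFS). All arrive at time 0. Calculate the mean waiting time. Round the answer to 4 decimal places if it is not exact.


FCFS order (as given): [5, 13, 12, 3, 6]
Waiting times:
  Job 1: wait = 0
  Job 2: wait = 5
  Job 3: wait = 18
  Job 4: wait = 30
  Job 5: wait = 33
Sum of waiting times = 86
Average waiting time = 86/5 = 17.2

17.2


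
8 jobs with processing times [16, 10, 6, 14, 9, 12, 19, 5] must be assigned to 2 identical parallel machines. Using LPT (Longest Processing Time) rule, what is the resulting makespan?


Sort jobs in decreasing order (LPT): [19, 16, 14, 12, 10, 9, 6, 5]
Assign each job to the least loaded machine:
  Machine 1: jobs [19, 12, 9, 6], load = 46
  Machine 2: jobs [16, 14, 10, 5], load = 45
Makespan = max load = 46

46


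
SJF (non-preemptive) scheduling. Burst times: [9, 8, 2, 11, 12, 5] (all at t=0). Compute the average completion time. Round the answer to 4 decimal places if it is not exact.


SJF order (ascending): [2, 5, 8, 9, 11, 12]
Completion times:
  Job 1: burst=2, C=2
  Job 2: burst=5, C=7
  Job 3: burst=8, C=15
  Job 4: burst=9, C=24
  Job 5: burst=11, C=35
  Job 6: burst=12, C=47
Average completion = 130/6 = 21.6667

21.6667


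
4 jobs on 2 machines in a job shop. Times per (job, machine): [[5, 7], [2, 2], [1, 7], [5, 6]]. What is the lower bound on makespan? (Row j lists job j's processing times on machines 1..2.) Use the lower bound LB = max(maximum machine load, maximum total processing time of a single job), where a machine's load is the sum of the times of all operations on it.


Machine loads:
  Machine 1: 5 + 2 + 1 + 5 = 13
  Machine 2: 7 + 2 + 7 + 6 = 22
Max machine load = 22
Job totals:
  Job 1: 12
  Job 2: 4
  Job 3: 8
  Job 4: 11
Max job total = 12
Lower bound = max(22, 12) = 22

22


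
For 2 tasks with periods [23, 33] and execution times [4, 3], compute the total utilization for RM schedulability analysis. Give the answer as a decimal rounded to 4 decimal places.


Compute individual utilizations (exact fractions):
  Task 1: C/T = 4/23 (approx. 0.1739)
  Task 2: C/T = 3/33 = 1/11 (approx. 0.0909)
Total utilization U = 4/23 + 1/11 = 67/253
Rounded to 4 decimal places: U = 0.2648
RM (Liu & Layland) bound for 2 tasks = 0.828427; compare with U = 67/253 (approx. 0.264822)
U <= bound, so schedulable by RM sufficient condition.

0.2648


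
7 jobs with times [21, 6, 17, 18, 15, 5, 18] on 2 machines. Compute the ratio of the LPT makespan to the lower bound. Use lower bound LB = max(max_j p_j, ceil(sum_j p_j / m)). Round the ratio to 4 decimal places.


LPT order: [21, 18, 18, 17, 15, 6, 5]
Machine loads after assignment: [49, 51]
LPT makespan = 51
Lower bound = max(max_job, ceil(total/2)) = max(21, 50) = 50
Ratio = 51 / 50 = 1.02

1.02


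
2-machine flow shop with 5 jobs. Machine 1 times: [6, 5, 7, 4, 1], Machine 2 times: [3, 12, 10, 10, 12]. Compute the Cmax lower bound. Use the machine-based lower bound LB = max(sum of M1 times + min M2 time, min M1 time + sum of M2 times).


LB1 = sum(M1 times) + min(M2 times) = 23 + 3 = 26
LB2 = min(M1 times) + sum(M2 times) = 1 + 47 = 48
Lower bound = max(LB1, LB2) = max(26, 48) = 48

48


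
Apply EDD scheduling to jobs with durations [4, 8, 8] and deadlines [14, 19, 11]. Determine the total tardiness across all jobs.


Sort by due date (EDD order): [(8, 11), (4, 14), (8, 19)]
Compute completion times and tardiness:
  Job 1: p=8, d=11, C=8, tardiness=max(0,8-11)=0
  Job 2: p=4, d=14, C=12, tardiness=max(0,12-14)=0
  Job 3: p=8, d=19, C=20, tardiness=max(0,20-19)=1
Total tardiness = 1

1


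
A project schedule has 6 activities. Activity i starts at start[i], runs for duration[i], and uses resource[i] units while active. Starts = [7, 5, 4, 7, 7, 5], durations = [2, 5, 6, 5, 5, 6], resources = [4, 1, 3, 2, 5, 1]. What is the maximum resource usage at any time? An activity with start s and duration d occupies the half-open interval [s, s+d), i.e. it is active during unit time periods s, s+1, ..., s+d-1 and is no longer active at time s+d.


Each activity i is active on [start_i, start_i + duration_i).
Compute total resource usage per time slot:
  t=0: active resources = [], total = 0
  t=1: active resources = [], total = 0
  t=2: active resources = [], total = 0
  t=3: active resources = [], total = 0
  t=4: active resources = [3], total = 3
  t=5: active resources = [1, 3, 1], total = 5
  t=6: active resources = [1, 3, 1], total = 5
  t=7: active resources = [4, 1, 3, 2, 5, 1], total = 16
  t=8: active resources = [4, 1, 3, 2, 5, 1], total = 16
  t=9: active resources = [1, 3, 2, 5, 1], total = 12
  t=10: active resources = [2, 5, 1], total = 8
  t=11: active resources = [2, 5], total = 7
Peak resource demand = 16

16


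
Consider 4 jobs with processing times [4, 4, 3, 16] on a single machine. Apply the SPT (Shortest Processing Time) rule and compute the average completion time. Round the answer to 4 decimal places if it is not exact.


Sort jobs by processing time (SPT order): [3, 4, 4, 16]
Compute completion times sequentially:
  Job 1: processing = 3, completes at 3
  Job 2: processing = 4, completes at 7
  Job 3: processing = 4, completes at 11
  Job 4: processing = 16, completes at 27
Sum of completion times = 48
Average completion time = 48/4 = 12.0

12.0


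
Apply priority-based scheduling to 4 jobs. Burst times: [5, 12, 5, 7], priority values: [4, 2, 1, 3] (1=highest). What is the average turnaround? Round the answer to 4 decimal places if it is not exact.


Sort by priority (ascending = highest first):
Order: [(1, 5), (2, 12), (3, 7), (4, 5)]
Completion times:
  Priority 1, burst=5, C=5
  Priority 2, burst=12, C=17
  Priority 3, burst=7, C=24
  Priority 4, burst=5, C=29
Average turnaround = 75/4 = 18.75

18.75


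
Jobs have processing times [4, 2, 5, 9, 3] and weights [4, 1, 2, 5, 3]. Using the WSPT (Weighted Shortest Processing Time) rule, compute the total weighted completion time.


Compute p/w ratios and sort ascending (WSPT): [(4, 4), (3, 3), (9, 5), (2, 1), (5, 2)]
Compute weighted completion times:
  Job (p=4,w=4): C=4, w*C=4*4=16
  Job (p=3,w=3): C=7, w*C=3*7=21
  Job (p=9,w=5): C=16, w*C=5*16=80
  Job (p=2,w=1): C=18, w*C=1*18=18
  Job (p=5,w=2): C=23, w*C=2*23=46
Total weighted completion time = 181

181


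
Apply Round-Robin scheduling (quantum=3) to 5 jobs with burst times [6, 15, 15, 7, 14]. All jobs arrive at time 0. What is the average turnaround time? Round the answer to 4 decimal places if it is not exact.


Time quantum = 3
Execution trace:
  J1 runs 3 units, time = 3
  J2 runs 3 units, time = 6
  J3 runs 3 units, time = 9
  J4 runs 3 units, time = 12
  J5 runs 3 units, time = 15
  J1 runs 3 units, time = 18
  J2 runs 3 units, time = 21
  J3 runs 3 units, time = 24
  J4 runs 3 units, time = 27
  J5 runs 3 units, time = 30
  J2 runs 3 units, time = 33
  J3 runs 3 units, time = 36
  J4 runs 1 units, time = 37
  J5 runs 3 units, time = 40
  J2 runs 3 units, time = 43
  J3 runs 3 units, time = 46
  J5 runs 3 units, time = 49
  J2 runs 3 units, time = 52
  J3 runs 3 units, time = 55
  J5 runs 2 units, time = 57
Finish times: [18, 52, 55, 37, 57]
Average turnaround = 219/5 = 43.8

43.8


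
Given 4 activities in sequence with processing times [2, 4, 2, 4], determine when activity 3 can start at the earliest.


Activity 3 starts after activities 1 through 2 complete.
Predecessor durations: [2, 4]
ES = 2 + 4 = 6

6


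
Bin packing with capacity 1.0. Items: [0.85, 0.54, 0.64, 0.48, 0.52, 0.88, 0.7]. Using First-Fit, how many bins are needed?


Place items sequentially using First-Fit:
  Item 0.85 -> new Bin 1
  Item 0.54 -> new Bin 2
  Item 0.64 -> new Bin 3
  Item 0.48 -> new Bin 4
  Item 0.52 -> Bin 4 (now 1.0)
  Item 0.88 -> new Bin 5
  Item 0.7 -> new Bin 6
Total bins used = 6

6


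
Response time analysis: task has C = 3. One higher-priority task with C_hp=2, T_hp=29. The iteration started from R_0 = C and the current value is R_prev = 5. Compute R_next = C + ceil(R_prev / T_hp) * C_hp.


R_next = C + ceil(R_prev / T_hp) * C_hp
ceil(5 / 29) = ceil(0.1724) = 1
Interference = 1 * 2 = 2
R_next = 3 + 2 = 5
R_next = R_prev, so the iteration has converged (response time = 5).

5


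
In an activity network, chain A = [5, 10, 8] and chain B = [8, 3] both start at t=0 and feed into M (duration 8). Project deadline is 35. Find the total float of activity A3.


Forward pass: ES(A3) = sum of predecessors on chain A = 15
EF = ES + duration = 15 + 8 = 23
Backward pass: LF(M) = deadline = 35; LS(M) = 35 - 8 = 27
LF(A3) = LS(M) - sum(successors on chain A) = 27 - 0 = 27
LS = LF - duration = 27 - 8 = 19
Total float = LS - ES = 19 - 15 = 4

4


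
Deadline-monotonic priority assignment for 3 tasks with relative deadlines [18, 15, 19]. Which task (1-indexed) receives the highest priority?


Sort tasks by relative deadline (ascending):
  Task 2: deadline = 15
  Task 1: deadline = 18
  Task 3: deadline = 19
Priority order (highest first): [2, 1, 3]
Highest priority task = 2

2


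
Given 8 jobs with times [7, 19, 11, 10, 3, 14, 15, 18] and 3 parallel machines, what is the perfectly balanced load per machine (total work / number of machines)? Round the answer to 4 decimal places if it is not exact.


Total processing time = 7 + 19 + 11 + 10 + 3 + 14 + 15 + 18 = 97
Number of machines = 3
Ideal balanced load = 97 / 3 = 32.3333

32.3333


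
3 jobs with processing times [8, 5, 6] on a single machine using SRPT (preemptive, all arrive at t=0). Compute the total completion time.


Since all jobs arrive at t=0, SRPT equals SPT ordering.
SPT order: [5, 6, 8]
Completion times:
  Job 1: p=5, C=5
  Job 2: p=6, C=11
  Job 3: p=8, C=19
Total completion time = 5 + 11 + 19 = 35

35


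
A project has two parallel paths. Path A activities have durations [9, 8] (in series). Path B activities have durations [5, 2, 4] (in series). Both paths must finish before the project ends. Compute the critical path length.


Path A total = 9 + 8 = 17
Path B total = 5 + 2 + 4 = 11
Critical path = longest path = max(17, 11) = 17

17


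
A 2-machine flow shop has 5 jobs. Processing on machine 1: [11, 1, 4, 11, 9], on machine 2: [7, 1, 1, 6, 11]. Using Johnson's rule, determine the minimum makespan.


Apply Johnson's rule:
  Group 1 (a <= b): [(2, 1, 1), (5, 9, 11)]
  Group 2 (a > b): [(1, 11, 7), (4, 11, 6), (3, 4, 1)]
Optimal job order: [2, 5, 1, 4, 3]
Schedule:
  Job 2: M1 done at 1, M2 done at 2
  Job 5: M1 done at 10, M2 done at 21
  Job 1: M1 done at 21, M2 done at 28
  Job 4: M1 done at 32, M2 done at 38
  Job 3: M1 done at 36, M2 done at 39
Makespan = 39

39


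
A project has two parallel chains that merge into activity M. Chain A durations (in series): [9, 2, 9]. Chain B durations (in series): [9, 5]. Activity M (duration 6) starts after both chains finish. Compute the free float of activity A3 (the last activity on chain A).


ES(A3) = sum of predecessors on chain A = 11
EF(A3) = ES + duration = 11 + 9 = 20
Successor of A3 is M. ES(M) = max(sum(A), sum(B)) = max(20, 14) = 20
Free float = ES(successor) - EF(current) = 20 - 20 = 0

0


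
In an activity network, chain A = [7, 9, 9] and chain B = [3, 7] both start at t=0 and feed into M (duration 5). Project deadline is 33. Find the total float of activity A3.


Forward pass: ES(A3) = sum of predecessors on chain A = 16
EF = ES + duration = 16 + 9 = 25
Backward pass: LF(M) = deadline = 33; LS(M) = 33 - 5 = 28
LF(A3) = LS(M) - sum(successors on chain A) = 28 - 0 = 28
LS = LF - duration = 28 - 9 = 19
Total float = LS - ES = 19 - 16 = 3

3


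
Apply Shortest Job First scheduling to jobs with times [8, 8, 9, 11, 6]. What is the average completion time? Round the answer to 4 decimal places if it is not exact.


SJF order (ascending): [6, 8, 8, 9, 11]
Completion times:
  Job 1: burst=6, C=6
  Job 2: burst=8, C=14
  Job 3: burst=8, C=22
  Job 4: burst=9, C=31
  Job 5: burst=11, C=42
Average completion = 115/5 = 23.0

23.0


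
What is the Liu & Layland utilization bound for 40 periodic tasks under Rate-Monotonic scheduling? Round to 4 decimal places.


Compute 2^(1/40) = 1.0174796921
Subtract 1: 1.0174796921 - 1 = 0.0174796921
Multiply by n: 40 * 0.0174796921 = 0.6991876840
Round to 4 dp: 0.6992

0.6992


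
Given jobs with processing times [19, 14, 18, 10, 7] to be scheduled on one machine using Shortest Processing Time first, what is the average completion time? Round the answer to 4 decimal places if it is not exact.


Sort jobs by processing time (SPT order): [7, 10, 14, 18, 19]
Compute completion times sequentially:
  Job 1: processing = 7, completes at 7
  Job 2: processing = 10, completes at 17
  Job 3: processing = 14, completes at 31
  Job 4: processing = 18, completes at 49
  Job 5: processing = 19, completes at 68
Sum of completion times = 172
Average completion time = 172/5 = 34.4

34.4


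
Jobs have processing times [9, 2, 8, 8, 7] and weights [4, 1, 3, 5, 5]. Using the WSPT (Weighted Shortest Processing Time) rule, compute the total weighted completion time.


Compute p/w ratios and sort ascending (WSPT): [(7, 5), (8, 5), (2, 1), (9, 4), (8, 3)]
Compute weighted completion times:
  Job (p=7,w=5): C=7, w*C=5*7=35
  Job (p=8,w=5): C=15, w*C=5*15=75
  Job (p=2,w=1): C=17, w*C=1*17=17
  Job (p=9,w=4): C=26, w*C=4*26=104
  Job (p=8,w=3): C=34, w*C=3*34=102
Total weighted completion time = 333

333


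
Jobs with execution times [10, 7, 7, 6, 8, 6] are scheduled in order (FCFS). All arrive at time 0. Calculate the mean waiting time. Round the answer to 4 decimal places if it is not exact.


FCFS order (as given): [10, 7, 7, 6, 8, 6]
Waiting times:
  Job 1: wait = 0
  Job 2: wait = 10
  Job 3: wait = 17
  Job 4: wait = 24
  Job 5: wait = 30
  Job 6: wait = 38
Sum of waiting times = 119
Average waiting time = 119/6 = 19.8333

19.8333


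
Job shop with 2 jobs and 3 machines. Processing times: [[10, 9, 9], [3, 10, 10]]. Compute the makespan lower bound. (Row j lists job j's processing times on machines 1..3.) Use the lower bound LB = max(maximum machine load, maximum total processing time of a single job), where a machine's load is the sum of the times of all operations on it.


Machine loads:
  Machine 1: 10 + 3 = 13
  Machine 2: 9 + 10 = 19
  Machine 3: 9 + 10 = 19
Max machine load = 19
Job totals:
  Job 1: 28
  Job 2: 23
Max job total = 28
Lower bound = max(19, 28) = 28

28


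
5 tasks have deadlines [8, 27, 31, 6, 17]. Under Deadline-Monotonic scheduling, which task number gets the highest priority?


Sort tasks by relative deadline (ascending):
  Task 4: deadline = 6
  Task 1: deadline = 8
  Task 5: deadline = 17
  Task 2: deadline = 27
  Task 3: deadline = 31
Priority order (highest first): [4, 1, 5, 2, 3]
Highest priority task = 4

4


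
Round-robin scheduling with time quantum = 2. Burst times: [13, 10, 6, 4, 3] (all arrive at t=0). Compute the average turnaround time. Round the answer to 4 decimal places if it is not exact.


Time quantum = 2
Execution trace:
  J1 runs 2 units, time = 2
  J2 runs 2 units, time = 4
  J3 runs 2 units, time = 6
  J4 runs 2 units, time = 8
  J5 runs 2 units, time = 10
  J1 runs 2 units, time = 12
  J2 runs 2 units, time = 14
  J3 runs 2 units, time = 16
  J4 runs 2 units, time = 18
  J5 runs 1 units, time = 19
  J1 runs 2 units, time = 21
  J2 runs 2 units, time = 23
  J3 runs 2 units, time = 25
  J1 runs 2 units, time = 27
  J2 runs 2 units, time = 29
  J1 runs 2 units, time = 31
  J2 runs 2 units, time = 33
  J1 runs 2 units, time = 35
  J1 runs 1 units, time = 36
Finish times: [36, 33, 25, 18, 19]
Average turnaround = 131/5 = 26.2

26.2


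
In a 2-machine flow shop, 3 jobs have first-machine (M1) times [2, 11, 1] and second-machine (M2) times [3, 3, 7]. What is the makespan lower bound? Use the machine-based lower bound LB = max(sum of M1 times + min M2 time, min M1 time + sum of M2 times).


LB1 = sum(M1 times) + min(M2 times) = 14 + 3 = 17
LB2 = min(M1 times) + sum(M2 times) = 1 + 13 = 14
Lower bound = max(LB1, LB2) = max(17, 14) = 17

17


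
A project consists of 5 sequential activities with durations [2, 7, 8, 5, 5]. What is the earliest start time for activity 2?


Activity 2 starts after activities 1 through 1 complete.
Predecessor durations: [2]
ES = 2 = 2

2


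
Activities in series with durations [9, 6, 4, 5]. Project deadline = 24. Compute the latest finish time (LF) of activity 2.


LF(activity 2) = deadline - sum of successor durations
Successors: activities 3 through 4 with durations [4, 5]
Sum of successor durations = 9
LF = 24 - 9 = 15

15


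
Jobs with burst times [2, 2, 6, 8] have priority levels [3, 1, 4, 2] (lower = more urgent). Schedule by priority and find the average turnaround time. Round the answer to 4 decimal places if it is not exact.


Sort by priority (ascending = highest first):
Order: [(1, 2), (2, 8), (3, 2), (4, 6)]
Completion times:
  Priority 1, burst=2, C=2
  Priority 2, burst=8, C=10
  Priority 3, burst=2, C=12
  Priority 4, burst=6, C=18
Average turnaround = 42/4 = 10.5

10.5


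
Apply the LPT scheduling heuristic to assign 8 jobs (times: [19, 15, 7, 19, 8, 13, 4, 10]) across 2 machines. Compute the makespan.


Sort jobs in decreasing order (LPT): [19, 19, 15, 13, 10, 8, 7, 4]
Assign each job to the least loaded machine:
  Machine 1: jobs [19, 15, 8, 7], load = 49
  Machine 2: jobs [19, 13, 10, 4], load = 46
Makespan = max load = 49

49


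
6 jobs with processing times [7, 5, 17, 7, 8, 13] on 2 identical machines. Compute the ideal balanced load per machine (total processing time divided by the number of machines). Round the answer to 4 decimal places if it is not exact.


Total processing time = 7 + 5 + 17 + 7 + 8 + 13 = 57
Number of machines = 2
Ideal balanced load = 57 / 2 = 28.5

28.5


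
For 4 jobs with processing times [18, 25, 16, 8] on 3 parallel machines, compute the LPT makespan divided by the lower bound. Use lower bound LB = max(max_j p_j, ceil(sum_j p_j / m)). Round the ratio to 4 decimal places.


LPT order: [25, 18, 16, 8]
Machine loads after assignment: [25, 18, 24]
LPT makespan = 25
Lower bound = max(max_job, ceil(total/3)) = max(25, 23) = 25
Ratio = 25 / 25 = 1.0

1.0


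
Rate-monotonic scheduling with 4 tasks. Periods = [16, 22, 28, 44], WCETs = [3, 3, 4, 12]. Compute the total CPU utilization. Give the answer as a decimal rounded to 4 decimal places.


Compute individual utilizations (exact fractions):
  Task 1: C/T = 3/16 (approx. 0.1875)
  Task 2: C/T = 3/22 (approx. 0.1364)
  Task 3: C/T = 4/28 = 1/7 (approx. 0.1429)
  Task 4: C/T = 12/44 = 3/11 (approx. 0.2727)
Total utilization U = 3/16 + 3/22 + 1/7 + 3/11 = 911/1232
Rounded to 4 decimal places: U = 0.7394
RM (Liu & Layland) bound for 4 tasks = 0.756828; compare with U = 911/1232 (approx. 0.739448)
U <= bound, so schedulable by RM sufficient condition.

0.7394


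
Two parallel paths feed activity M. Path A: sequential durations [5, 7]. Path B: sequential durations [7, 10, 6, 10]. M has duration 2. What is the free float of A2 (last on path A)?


ES(A2) = sum of predecessors on chain A = 5
EF(A2) = ES + duration = 5 + 7 = 12
Successor of A2 is M. ES(M) = max(sum(A), sum(B)) = max(12, 33) = 33
Free float = ES(successor) - EF(current) = 33 - 12 = 21

21


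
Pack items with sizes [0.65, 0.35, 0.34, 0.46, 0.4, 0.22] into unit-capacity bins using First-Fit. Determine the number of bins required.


Place items sequentially using First-Fit:
  Item 0.65 -> new Bin 1
  Item 0.35 -> Bin 1 (now 1.0)
  Item 0.34 -> new Bin 2
  Item 0.46 -> Bin 2 (now 0.8)
  Item 0.4 -> new Bin 3
  Item 0.22 -> Bin 3 (now 0.62)
Total bins used = 3

3


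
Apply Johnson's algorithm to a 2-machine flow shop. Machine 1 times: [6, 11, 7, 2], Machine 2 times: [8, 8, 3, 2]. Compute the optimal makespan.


Apply Johnson's rule:
  Group 1 (a <= b): [(4, 2, 2), (1, 6, 8)]
  Group 2 (a > b): [(2, 11, 8), (3, 7, 3)]
Optimal job order: [4, 1, 2, 3]
Schedule:
  Job 4: M1 done at 2, M2 done at 4
  Job 1: M1 done at 8, M2 done at 16
  Job 2: M1 done at 19, M2 done at 27
  Job 3: M1 done at 26, M2 done at 30
Makespan = 30

30


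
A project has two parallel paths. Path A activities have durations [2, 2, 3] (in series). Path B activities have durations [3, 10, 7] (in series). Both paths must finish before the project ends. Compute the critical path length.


Path A total = 2 + 2 + 3 = 7
Path B total = 3 + 10 + 7 = 20
Critical path = longest path = max(7, 20) = 20

20


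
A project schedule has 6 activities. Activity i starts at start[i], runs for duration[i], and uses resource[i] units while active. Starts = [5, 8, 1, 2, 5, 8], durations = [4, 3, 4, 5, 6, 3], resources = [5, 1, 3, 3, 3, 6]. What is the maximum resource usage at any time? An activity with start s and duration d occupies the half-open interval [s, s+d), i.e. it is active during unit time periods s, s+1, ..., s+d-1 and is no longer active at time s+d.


Each activity i is active on [start_i, start_i + duration_i).
Compute total resource usage per time slot:
  t=0: active resources = [], total = 0
  t=1: active resources = [3], total = 3
  t=2: active resources = [3, 3], total = 6
  t=3: active resources = [3, 3], total = 6
  t=4: active resources = [3, 3], total = 6
  t=5: active resources = [5, 3, 3], total = 11
  t=6: active resources = [5, 3, 3], total = 11
  t=7: active resources = [5, 3], total = 8
  t=8: active resources = [5, 1, 3, 6], total = 15
  t=9: active resources = [1, 3, 6], total = 10
  t=10: active resources = [1, 3, 6], total = 10
Peak resource demand = 15

15


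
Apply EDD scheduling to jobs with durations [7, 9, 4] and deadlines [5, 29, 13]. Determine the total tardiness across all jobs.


Sort by due date (EDD order): [(7, 5), (4, 13), (9, 29)]
Compute completion times and tardiness:
  Job 1: p=7, d=5, C=7, tardiness=max(0,7-5)=2
  Job 2: p=4, d=13, C=11, tardiness=max(0,11-13)=0
  Job 3: p=9, d=29, C=20, tardiness=max(0,20-29)=0
Total tardiness = 2

2


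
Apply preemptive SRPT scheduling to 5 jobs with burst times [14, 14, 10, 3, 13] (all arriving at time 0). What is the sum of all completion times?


Since all jobs arrive at t=0, SRPT equals SPT ordering.
SPT order: [3, 10, 13, 14, 14]
Completion times:
  Job 1: p=3, C=3
  Job 2: p=10, C=13
  Job 3: p=13, C=26
  Job 4: p=14, C=40
  Job 5: p=14, C=54
Total completion time = 3 + 13 + 26 + 40 + 54 = 136

136


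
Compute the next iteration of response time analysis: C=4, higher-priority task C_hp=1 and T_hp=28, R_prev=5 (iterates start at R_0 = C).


R_next = C + ceil(R_prev / T_hp) * C_hp
ceil(5 / 28) = ceil(0.1786) = 1
Interference = 1 * 1 = 1
R_next = 4 + 1 = 5
R_next = R_prev, so the iteration has converged (response time = 5).

5


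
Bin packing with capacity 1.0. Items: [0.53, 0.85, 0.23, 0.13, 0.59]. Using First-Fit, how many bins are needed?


Place items sequentially using First-Fit:
  Item 0.53 -> new Bin 1
  Item 0.85 -> new Bin 2
  Item 0.23 -> Bin 1 (now 0.76)
  Item 0.13 -> Bin 1 (now 0.89)
  Item 0.59 -> new Bin 3
Total bins used = 3

3


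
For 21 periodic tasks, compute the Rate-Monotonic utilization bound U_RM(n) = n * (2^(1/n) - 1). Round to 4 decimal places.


Compute 2^(1/21) = 1.0335577830
Subtract 1: 1.0335577830 - 1 = 0.0335577830
Multiply by n: 21 * 0.0335577830 = 0.7047134430
Round to 4 dp: 0.7047

0.7047


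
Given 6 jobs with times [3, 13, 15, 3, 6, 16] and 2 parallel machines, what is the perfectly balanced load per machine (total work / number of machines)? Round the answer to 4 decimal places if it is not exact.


Total processing time = 3 + 13 + 15 + 3 + 6 + 16 = 56
Number of machines = 2
Ideal balanced load = 56 / 2 = 28.0

28.0
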